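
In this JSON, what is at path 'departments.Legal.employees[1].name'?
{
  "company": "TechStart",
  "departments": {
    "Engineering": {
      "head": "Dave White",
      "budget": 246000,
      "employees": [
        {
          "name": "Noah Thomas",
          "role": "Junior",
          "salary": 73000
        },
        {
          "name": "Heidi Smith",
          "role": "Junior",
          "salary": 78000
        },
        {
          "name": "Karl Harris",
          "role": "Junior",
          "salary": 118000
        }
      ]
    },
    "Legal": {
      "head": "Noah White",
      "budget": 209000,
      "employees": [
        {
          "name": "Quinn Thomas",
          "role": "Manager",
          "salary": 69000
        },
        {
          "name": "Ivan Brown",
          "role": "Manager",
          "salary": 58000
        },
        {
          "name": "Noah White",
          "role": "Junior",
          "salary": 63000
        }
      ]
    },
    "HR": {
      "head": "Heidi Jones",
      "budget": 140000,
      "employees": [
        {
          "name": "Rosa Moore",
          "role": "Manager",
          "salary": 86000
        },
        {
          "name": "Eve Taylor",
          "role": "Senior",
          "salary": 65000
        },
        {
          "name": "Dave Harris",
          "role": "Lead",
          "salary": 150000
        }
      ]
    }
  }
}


Path: departments.Legal.employees[1].name

Navigate:
  -> departments
  -> Legal
  -> employees[1].name = 'Ivan Brown'

Ivan Brown


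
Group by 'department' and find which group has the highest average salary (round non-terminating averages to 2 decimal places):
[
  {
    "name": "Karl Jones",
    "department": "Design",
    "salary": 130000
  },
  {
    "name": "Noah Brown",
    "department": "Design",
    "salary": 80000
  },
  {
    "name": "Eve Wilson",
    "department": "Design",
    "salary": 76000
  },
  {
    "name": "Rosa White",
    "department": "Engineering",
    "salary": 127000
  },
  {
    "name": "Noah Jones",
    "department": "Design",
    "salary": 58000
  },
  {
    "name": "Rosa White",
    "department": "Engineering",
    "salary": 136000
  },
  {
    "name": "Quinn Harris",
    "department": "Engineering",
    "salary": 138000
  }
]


Group by: department

Groups:
  Design: 4 people, avg salary = 344000/4 = $86000
  Engineering: 3 people, avg salary = 401000/3 ≈ $133666.67

Highest average salary: Engineering (≈$133666.67)

Engineering (≈$133666.67)


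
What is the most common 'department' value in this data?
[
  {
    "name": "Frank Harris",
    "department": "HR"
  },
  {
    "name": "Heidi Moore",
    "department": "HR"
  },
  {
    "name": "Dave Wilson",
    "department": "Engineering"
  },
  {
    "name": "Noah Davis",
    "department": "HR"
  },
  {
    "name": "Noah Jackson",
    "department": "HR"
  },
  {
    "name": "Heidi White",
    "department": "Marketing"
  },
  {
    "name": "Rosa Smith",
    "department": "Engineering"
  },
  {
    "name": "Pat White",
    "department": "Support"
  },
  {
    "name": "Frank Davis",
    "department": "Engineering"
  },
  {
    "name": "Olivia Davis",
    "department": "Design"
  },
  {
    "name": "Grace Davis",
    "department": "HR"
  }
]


Counting 'department' values across 11 records:

  HR: 5 #####
  Engineering: 3 ###
  Marketing: 1 #
  Support: 1 #
  Design: 1 #

Most common: HR (5 times)

HR (5 times)


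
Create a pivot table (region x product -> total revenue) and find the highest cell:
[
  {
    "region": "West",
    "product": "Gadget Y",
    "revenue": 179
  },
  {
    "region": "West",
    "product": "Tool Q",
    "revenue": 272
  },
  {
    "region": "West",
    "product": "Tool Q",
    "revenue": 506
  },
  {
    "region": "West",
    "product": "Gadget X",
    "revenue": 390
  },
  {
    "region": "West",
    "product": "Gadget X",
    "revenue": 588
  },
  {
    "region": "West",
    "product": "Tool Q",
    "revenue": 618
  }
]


Pivot: region (rows) x product (columns) -> total revenue

     Gadget X      Gadget Y      Tool Q      
West           978           179          1396  

Highest: West / Tool Q = $1396

West / Tool Q = $1396


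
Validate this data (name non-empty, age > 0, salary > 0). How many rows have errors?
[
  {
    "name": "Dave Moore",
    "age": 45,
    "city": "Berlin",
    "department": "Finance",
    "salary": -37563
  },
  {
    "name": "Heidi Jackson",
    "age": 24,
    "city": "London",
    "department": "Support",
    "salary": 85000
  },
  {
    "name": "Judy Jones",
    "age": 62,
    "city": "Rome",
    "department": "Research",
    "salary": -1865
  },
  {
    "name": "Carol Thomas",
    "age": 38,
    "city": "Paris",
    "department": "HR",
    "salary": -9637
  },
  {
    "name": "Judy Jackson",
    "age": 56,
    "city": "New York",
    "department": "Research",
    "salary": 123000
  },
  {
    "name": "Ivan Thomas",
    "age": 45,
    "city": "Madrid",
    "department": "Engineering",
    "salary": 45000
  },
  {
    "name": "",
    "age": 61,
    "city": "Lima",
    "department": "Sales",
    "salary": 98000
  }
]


Validating 7 records:
Rules: name non-empty, age > 0, salary > 0

  Row 1 (Dave Moore): negative salary: -37563
  Row 2 (Heidi Jackson): OK
  Row 3 (Judy Jones): negative salary: -1865
  Row 4 (Carol Thomas): negative salary: -9637
  Row 5 (Judy Jackson): OK
  Row 6 (Ivan Thomas): OK
  Row 7 (???): empty name

Total errors: 4

4 errors


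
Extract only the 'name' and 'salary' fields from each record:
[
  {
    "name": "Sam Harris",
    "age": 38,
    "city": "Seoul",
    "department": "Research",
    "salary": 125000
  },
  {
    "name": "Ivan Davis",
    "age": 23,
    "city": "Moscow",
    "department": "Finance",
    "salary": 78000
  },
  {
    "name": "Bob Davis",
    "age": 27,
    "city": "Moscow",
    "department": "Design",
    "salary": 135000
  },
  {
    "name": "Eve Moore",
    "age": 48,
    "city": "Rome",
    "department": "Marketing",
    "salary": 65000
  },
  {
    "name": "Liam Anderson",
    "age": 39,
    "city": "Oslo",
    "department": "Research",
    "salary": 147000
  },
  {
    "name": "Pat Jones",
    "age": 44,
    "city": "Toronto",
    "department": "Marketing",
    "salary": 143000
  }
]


Original: 6 records with fields: name, age, city, department, salary
Keep: ['name', 'salary']
Drop: ['age', 'city', 'department']
Result: 6 records, 2 fields each

[
  {
    "name": "Sam Harris",
    "salary": 125000
  },
  {
    "name": "Ivan Davis",
    "salary": 78000
  },
  {
    "name": "Bob Davis",
    "salary": 135000
  },
  {
    "name": "Eve Moore",
    "salary": 65000
  },
  {
    "name": "Liam Anderson",
    "salary": 147000
  },
  {
    "name": "Pat Jones",
    "salary": 143000
  }
]


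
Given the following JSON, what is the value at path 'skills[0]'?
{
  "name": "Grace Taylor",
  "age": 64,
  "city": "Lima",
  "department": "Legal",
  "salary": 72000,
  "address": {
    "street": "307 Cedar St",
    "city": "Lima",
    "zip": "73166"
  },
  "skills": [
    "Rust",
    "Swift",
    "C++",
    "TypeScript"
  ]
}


Query: skills[0]
Path: skills -> first element
Value: Rust

Rust


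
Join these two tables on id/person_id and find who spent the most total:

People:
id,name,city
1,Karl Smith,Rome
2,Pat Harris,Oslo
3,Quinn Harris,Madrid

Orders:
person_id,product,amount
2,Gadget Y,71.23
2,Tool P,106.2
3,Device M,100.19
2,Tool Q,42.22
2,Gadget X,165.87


Join on: people.id = orders.person_id

Joined rows:
  Pat Harris (Oslo) bought Gadget Y for $71.23
  Pat Harris (Oslo) bought Tool P for $106.2
  Quinn Harris (Madrid) bought Device M for $100.19
  Pat Harris (Oslo) bought Tool Q for $42.22
  Pat Harris (Oslo) bought Gadget X for $165.87

Total per person:
  Pat Harris: $385.52
  Quinn Harris: $100.19

Top spender: Pat Harris ($385.52)

Pat Harris ($385.52)


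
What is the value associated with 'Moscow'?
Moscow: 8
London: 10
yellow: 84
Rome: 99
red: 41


Looking up key 'Moscow'
Value: 8

8


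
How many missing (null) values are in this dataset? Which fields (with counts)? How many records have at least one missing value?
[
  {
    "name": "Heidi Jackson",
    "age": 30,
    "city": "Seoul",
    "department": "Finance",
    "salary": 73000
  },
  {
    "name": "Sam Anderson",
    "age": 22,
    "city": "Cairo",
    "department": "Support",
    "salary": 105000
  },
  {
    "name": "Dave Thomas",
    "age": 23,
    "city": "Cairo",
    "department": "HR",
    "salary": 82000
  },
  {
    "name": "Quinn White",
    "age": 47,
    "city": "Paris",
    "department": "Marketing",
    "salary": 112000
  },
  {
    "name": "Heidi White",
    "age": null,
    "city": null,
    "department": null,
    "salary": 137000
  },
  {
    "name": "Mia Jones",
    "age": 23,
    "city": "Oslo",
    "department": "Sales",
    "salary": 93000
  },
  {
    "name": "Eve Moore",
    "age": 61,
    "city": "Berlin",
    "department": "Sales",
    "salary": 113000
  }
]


Checking for missing (null) values in 7 records:

  Heidi Jackson: complete
  Sam Anderson: complete
  Dave Thomas: complete
  Quinn White: complete
  Heidi White: age, city, department
  Mia Jones: complete
  Eve Moore: complete

Per field:
  name: 0 missing
  age: 1 missing
  city: 1 missing
  department: 1 missing
  salary: 0 missing

Total missing values: 3
Records with any missing: 1

3 missing values (age: 1, city: 1, department: 1); 1 incomplete records


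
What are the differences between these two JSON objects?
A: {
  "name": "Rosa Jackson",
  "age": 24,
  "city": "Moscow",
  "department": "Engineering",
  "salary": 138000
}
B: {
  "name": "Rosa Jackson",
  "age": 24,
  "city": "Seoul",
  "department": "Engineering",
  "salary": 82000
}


Comparing each field (in key order):
  name: same
  age: same
  city: DIFFERENT
  department: same
  salary: DIFFERENT
Differences:
  city: Moscow -> Seoul
  salary: 138000 -> 82000

2 field(s) changed

2 changes: city, salary


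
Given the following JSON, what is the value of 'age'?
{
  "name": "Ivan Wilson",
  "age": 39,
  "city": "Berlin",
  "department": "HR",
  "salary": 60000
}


Looking up field 'age'
Value: 39

39


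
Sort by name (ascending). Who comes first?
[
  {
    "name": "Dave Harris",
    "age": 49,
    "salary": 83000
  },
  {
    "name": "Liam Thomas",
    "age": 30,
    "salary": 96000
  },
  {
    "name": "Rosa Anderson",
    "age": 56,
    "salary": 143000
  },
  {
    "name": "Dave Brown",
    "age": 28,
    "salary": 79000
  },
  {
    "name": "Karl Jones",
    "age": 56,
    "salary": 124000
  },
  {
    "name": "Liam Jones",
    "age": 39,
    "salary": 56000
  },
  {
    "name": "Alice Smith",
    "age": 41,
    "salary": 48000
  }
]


Sort by: name (ascending)

Sorted order:
  1. Alice Smith (name = Alice Smith)
  2. Dave Brown (name = Dave Brown)
  3. Dave Harris (name = Dave Harris)
  4. Karl Jones (name = Karl Jones)
  5. Liam Jones (name = Liam Jones)
  6. Liam Thomas (name = Liam Thomas)
  7. Rosa Anderson (name = Rosa Anderson)

First: Alice Smith

Alice Smith


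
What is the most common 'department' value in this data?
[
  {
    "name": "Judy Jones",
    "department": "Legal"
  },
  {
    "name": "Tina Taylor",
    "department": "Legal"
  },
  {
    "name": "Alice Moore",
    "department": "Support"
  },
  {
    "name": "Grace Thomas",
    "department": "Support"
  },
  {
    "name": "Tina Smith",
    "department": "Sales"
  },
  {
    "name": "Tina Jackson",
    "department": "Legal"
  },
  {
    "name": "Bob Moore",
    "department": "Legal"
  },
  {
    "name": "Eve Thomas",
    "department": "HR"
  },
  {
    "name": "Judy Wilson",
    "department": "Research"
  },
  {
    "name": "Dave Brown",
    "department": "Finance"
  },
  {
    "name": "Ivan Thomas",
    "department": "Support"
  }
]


Counting 'department' values across 11 records:

  Legal: 4 ####
  Support: 3 ###
  Sales: 1 #
  HR: 1 #
  Research: 1 #
  Finance: 1 #

Most common: Legal (4 times)

Legal (4 times)


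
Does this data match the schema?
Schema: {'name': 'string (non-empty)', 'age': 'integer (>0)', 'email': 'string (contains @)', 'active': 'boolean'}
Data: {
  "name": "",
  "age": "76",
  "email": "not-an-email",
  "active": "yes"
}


Validating each field against schema:
  name: FAIL ("" is an empty string)
  age: FAIL ("76" is not an integer)
  email: FAIL ("not-an-email" does not contain @)
  active: FAIL ("yes" is not a boolean)

Result: INVALID (4 errors: name, age, email, active)

INVALID (4 errors: name, age, email, active)


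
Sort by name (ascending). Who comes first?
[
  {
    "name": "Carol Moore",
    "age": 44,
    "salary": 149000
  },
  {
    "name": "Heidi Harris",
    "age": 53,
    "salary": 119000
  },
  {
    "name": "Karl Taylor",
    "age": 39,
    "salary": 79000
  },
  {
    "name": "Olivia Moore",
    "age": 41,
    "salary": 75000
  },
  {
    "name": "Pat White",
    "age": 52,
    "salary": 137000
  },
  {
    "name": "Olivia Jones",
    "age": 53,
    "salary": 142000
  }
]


Sort by: name (ascending)

Sorted order:
  1. Carol Moore (name = Carol Moore)
  2. Heidi Harris (name = Heidi Harris)
  3. Karl Taylor (name = Karl Taylor)
  4. Olivia Jones (name = Olivia Jones)
  5. Olivia Moore (name = Olivia Moore)
  6. Pat White (name = Pat White)

First: Carol Moore

Carol Moore


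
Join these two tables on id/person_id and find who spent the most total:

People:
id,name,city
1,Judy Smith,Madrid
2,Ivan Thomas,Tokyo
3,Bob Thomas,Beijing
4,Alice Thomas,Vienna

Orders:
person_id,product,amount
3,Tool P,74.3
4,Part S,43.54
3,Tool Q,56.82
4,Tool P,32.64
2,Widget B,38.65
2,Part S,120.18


Join on: people.id = orders.person_id

Joined rows:
  Bob Thomas (Beijing) bought Tool P for $74.3
  Alice Thomas (Vienna) bought Part S for $43.54
  Bob Thomas (Beijing) bought Tool Q for $56.82
  Alice Thomas (Vienna) bought Tool P for $32.64
  Ivan Thomas (Tokyo) bought Widget B for $38.65
  Ivan Thomas (Tokyo) bought Part S for $120.18

Total per person:
  Ivan Thomas: $158.83
  Bob Thomas: $131.12
  Alice Thomas: $76.18

Top spender: Ivan Thomas ($158.83)

Ivan Thomas ($158.83)


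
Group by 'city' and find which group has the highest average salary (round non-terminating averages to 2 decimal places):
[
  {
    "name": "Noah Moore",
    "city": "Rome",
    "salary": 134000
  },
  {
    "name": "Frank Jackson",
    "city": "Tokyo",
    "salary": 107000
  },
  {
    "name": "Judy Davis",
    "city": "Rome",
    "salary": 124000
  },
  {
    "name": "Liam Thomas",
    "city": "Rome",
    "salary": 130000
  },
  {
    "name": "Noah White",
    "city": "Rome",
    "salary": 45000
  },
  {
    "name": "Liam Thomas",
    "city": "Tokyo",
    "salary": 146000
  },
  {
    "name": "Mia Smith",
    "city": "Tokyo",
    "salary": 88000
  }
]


Group by: city

Groups:
  Rome: 4 people, avg salary = 433000/4 = $108250
  Tokyo: 3 people, avg salary = 341000/3 ≈ $113666.67

Highest average salary: Tokyo (≈$113666.67)

Tokyo (≈$113666.67)


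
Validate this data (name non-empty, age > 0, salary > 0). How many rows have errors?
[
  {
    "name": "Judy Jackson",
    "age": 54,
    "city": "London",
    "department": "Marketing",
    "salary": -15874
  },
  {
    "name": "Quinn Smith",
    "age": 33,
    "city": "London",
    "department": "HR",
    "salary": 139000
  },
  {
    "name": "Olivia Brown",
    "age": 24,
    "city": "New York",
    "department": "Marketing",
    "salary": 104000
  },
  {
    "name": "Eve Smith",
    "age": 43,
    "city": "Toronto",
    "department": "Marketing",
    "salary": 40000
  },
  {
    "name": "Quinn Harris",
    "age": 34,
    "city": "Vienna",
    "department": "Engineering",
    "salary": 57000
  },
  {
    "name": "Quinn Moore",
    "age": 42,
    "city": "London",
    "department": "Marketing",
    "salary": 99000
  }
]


Validating 6 records:
Rules: name non-empty, age > 0, salary > 0

  Row 1 (Judy Jackson): negative salary: -15874
  Row 2 (Quinn Smith): OK
  Row 3 (Olivia Brown): OK
  Row 4 (Eve Smith): OK
  Row 5 (Quinn Harris): OK
  Row 6 (Quinn Moore): OK

Total errors: 1

1 errors


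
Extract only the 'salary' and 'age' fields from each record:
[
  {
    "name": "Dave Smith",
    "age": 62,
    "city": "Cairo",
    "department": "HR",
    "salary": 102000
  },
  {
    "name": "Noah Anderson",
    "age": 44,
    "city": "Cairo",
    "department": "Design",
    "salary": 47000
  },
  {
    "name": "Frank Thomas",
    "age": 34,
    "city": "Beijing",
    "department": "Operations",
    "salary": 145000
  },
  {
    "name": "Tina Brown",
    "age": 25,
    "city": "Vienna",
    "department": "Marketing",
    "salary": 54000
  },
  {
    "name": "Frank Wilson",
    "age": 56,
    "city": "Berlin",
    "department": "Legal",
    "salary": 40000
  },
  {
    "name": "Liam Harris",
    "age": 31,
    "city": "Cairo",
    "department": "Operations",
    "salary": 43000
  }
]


Original: 6 records with fields: name, age, city, department, salary
Keep: ['salary', 'age']
Drop: ['name', 'city', 'department']
Result: 6 records, 2 fields each

[
  {
    "salary": 102000,
    "age": 62
  },
  {
    "salary": 47000,
    "age": 44
  },
  {
    "salary": 145000,
    "age": 34
  },
  {
    "salary": 54000,
    "age": 25
  },
  {
    "salary": 40000,
    "age": 56
  },
  {
    "salary": 43000,
    "age": 31
  }
]


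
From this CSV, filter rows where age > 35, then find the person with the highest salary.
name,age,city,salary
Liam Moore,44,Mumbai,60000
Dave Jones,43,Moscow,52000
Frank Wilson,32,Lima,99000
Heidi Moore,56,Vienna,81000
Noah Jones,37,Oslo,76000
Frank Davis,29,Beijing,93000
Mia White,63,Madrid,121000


Filter: age > 35
Sort by: salary (descending)

Filtered records (5):
  Mia White, age 63, salary $121000
  Heidi Moore, age 56, salary $81000
  Noah Jones, age 37, salary $76000
  Liam Moore, age 44, salary $60000
  Dave Jones, age 43, salary $52000

Highest salary: Mia White ($121000)

Mia White


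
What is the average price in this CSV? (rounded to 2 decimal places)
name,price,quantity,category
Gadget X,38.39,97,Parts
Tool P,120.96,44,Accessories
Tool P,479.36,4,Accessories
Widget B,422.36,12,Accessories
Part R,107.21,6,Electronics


Computing average price:
Values: [38.39, 120.96, 479.36, 422.36, 107.21]
Sum = 1168.28
Count = 5
Average = 1168.28/5 = 233.656 exactly -> 233.66 (rounded half-up to 2 decimal places)

233.66


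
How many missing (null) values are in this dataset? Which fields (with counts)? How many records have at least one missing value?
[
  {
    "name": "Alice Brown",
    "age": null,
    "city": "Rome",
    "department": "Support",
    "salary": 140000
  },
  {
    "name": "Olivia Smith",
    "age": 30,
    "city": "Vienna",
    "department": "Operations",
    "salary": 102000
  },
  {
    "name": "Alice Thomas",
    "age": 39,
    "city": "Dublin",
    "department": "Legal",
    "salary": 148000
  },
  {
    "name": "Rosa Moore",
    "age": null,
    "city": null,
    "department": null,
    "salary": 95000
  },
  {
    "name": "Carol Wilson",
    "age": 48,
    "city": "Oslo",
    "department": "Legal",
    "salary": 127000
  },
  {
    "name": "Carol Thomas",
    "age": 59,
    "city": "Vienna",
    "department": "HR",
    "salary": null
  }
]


Checking for missing (null) values in 6 records:

  Alice Brown: age
  Olivia Smith: complete
  Alice Thomas: complete
  Rosa Moore: age, city, department
  Carol Wilson: complete
  Carol Thomas: salary

Per field:
  name: 0 missing
  age: 2 missing
  city: 1 missing
  department: 1 missing
  salary: 1 missing

Total missing values: 5
Records with any missing: 3

5 missing values (age: 2, city: 1, department: 1, salary: 1); 3 incomplete records


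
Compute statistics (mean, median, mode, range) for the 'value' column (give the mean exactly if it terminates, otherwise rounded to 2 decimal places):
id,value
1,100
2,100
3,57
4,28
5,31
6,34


Data: [100, 100, 57, 28, 31, 34]
Count: 6
Sum: 350
Mean: 350/6 ≈ 58.33 (rounded to 2 decimal places)
Sorted: [28, 31, 34, 57, 100, 100]
Median: 45.5
Mode: 100 (2 times)
Range: 100 - 28 = 72
Min: 28, Max: 100

mean≈58.33, median=45.5, mode=100, range=72


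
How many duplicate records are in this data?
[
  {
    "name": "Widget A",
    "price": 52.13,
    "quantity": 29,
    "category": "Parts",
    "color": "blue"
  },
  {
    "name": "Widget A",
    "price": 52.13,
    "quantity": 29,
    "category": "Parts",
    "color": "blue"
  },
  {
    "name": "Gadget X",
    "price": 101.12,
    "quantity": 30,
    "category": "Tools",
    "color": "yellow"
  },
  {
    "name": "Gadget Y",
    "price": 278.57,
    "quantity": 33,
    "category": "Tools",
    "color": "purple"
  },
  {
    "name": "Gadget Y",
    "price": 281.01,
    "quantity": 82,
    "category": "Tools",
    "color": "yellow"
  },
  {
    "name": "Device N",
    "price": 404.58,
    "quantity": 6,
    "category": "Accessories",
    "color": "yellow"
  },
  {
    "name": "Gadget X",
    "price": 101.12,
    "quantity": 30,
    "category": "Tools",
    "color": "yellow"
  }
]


Checking 7 records for duplicates:

  Row 1: Widget A ($52.13, qty 29)
  Row 2: Widget A ($52.13, qty 29) <-- DUPLICATE
  Row 3: Gadget X ($101.12, qty 30)
  Row 4: Gadget Y ($278.57, qty 33)
  Row 5: Gadget Y ($281.01, qty 82)
  Row 6: Device N ($404.58, qty 6)
  Row 7: Gadget X ($101.12, qty 30) <-- DUPLICATE

Duplicates found: 2
Unique records: 5

2 duplicates, 5 unique


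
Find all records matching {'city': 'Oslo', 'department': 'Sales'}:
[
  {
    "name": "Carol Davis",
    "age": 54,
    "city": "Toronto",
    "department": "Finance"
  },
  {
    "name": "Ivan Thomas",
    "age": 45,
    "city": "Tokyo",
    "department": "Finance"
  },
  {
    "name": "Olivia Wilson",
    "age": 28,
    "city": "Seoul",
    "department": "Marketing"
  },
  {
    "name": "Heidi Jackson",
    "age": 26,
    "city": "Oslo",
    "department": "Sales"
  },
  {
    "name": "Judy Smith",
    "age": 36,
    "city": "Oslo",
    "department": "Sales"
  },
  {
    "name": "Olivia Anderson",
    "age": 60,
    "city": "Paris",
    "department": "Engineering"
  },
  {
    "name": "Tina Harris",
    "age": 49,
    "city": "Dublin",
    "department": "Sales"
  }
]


Search criteria: {'city': 'Oslo', 'department': 'Sales'}

Checking 7 records:
  Carol Davis: {city: Toronto, department: Finance}
  Ivan Thomas: {city: Tokyo, department: Finance}
  Olivia Wilson: {city: Seoul, department: Marketing}
  Heidi Jackson: {city: Oslo, department: Sales} <-- MATCH
  Judy Smith: {city: Oslo, department: Sales} <-- MATCH
  Olivia Anderson: {city: Paris, department: Engineering}
  Tina Harris: {city: Dublin, department: Sales}

Matches: ["Heidi Jackson", "Judy Smith"]

["Heidi Jackson", "Judy Smith"]


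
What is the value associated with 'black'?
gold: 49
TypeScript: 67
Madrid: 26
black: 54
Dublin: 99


Looking up key 'black'
Value: 54

54


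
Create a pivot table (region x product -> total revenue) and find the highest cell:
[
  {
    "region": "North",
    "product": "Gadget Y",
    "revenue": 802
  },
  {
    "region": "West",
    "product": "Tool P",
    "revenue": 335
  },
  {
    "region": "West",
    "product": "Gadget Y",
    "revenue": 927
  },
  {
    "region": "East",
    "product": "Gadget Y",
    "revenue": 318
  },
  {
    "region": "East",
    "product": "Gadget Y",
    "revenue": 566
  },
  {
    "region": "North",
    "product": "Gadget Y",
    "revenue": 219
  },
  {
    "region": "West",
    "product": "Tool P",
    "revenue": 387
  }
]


Pivot: region (rows) x product (columns) -> total revenue

     Gadget Y      Tool P      
East           884             0  
North         1021             0  
West           927           722  

Highest: North / Gadget Y = $1021

North / Gadget Y = $1021


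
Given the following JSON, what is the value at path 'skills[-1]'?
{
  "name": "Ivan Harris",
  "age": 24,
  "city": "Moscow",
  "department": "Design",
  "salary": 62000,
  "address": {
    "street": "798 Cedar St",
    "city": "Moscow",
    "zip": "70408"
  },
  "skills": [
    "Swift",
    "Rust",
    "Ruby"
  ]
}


Query: skills[-1]
Path: skills -> last element
Value: Ruby

Ruby


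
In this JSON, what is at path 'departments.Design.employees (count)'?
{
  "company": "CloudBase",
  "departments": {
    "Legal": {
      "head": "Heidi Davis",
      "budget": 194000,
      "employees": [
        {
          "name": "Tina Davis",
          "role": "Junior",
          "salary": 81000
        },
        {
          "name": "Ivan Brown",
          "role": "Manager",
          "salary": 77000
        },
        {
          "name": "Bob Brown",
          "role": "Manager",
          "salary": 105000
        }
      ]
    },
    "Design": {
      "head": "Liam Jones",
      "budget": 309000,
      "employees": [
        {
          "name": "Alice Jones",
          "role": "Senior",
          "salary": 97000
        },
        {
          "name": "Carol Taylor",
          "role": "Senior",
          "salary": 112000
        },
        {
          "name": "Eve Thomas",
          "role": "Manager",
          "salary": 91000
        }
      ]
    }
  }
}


Path: departments.Design.employees (count)

Navigate:
  -> departments
  -> Design
  -> employees (array, length 3)

3


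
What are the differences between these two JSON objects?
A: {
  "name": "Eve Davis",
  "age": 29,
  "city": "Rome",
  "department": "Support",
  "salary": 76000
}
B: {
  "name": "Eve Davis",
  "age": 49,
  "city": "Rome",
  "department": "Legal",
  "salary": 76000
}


Comparing each field (in key order):
  name: same
  age: DIFFERENT
  city: same
  department: DIFFERENT
  salary: same
Differences:
  age: 29 -> 49
  department: Support -> Legal

2 field(s) changed

2 changes: age, department


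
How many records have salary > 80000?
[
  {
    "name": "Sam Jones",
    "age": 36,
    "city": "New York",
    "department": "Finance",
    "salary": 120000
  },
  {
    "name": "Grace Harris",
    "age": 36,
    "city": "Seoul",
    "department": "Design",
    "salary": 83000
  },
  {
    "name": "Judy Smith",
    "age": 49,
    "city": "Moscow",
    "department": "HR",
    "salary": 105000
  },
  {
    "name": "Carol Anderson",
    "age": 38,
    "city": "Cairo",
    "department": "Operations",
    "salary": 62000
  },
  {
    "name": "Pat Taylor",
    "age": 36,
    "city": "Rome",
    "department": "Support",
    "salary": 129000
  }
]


Data: 5 records
Condition: salary > 80000

Checking each record:
  Sam Jones: 120000 MATCH
  Grace Harris: 83000 MATCH
  Judy Smith: 105000 MATCH
  Carol Anderson: 62000
  Pat Taylor: 129000 MATCH

Count: 4

4


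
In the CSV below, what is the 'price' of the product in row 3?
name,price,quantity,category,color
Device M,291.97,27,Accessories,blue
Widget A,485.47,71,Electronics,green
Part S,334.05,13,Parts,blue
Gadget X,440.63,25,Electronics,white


Query: Row 3 ('Part S'), column 'price'
Value: 334.05

334.05


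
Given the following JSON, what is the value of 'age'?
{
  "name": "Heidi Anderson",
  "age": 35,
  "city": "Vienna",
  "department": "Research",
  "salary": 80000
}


Looking up field 'age'
Value: 35

35


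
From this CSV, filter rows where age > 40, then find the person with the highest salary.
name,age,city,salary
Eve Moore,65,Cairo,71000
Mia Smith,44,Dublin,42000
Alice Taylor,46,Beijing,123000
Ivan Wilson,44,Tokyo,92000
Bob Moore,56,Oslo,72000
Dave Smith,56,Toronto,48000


Filter: age > 40
Sort by: salary (descending)

Filtered records (6):
  Alice Taylor, age 46, salary $123000
  Ivan Wilson, age 44, salary $92000
  Bob Moore, age 56, salary $72000
  Eve Moore, age 65, salary $71000
  Dave Smith, age 56, salary $48000
  Mia Smith, age 44, salary $42000

Highest salary: Alice Taylor ($123000)

Alice Taylor


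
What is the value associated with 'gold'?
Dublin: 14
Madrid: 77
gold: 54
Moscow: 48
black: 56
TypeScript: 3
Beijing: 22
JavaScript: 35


Looking up key 'gold'
Value: 54

54


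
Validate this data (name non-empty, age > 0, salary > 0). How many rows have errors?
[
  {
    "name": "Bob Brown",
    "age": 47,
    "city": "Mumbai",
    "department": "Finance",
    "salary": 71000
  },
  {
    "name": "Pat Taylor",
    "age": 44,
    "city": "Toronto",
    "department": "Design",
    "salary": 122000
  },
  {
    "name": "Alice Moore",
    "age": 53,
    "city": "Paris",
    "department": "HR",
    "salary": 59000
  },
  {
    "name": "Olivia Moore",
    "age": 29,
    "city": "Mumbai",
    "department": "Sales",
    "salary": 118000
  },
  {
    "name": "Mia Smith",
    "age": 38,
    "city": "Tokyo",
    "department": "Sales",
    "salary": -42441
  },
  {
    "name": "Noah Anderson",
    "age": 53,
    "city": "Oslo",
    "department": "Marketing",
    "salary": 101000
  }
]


Validating 6 records:
Rules: name non-empty, age > 0, salary > 0

  Row 1 (Bob Brown): OK
  Row 2 (Pat Taylor): OK
  Row 3 (Alice Moore): OK
  Row 4 (Olivia Moore): OK
  Row 5 (Mia Smith): negative salary: -42441
  Row 6 (Noah Anderson): OK

Total errors: 1

1 errors


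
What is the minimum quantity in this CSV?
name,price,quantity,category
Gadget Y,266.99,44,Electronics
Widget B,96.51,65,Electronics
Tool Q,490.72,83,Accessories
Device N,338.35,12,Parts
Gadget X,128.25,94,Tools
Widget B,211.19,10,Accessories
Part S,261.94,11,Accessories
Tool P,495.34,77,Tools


Computing minimum quantity:
Values: [44, 65, 83, 12, 94, 10, 11, 77]
Min = 10

10


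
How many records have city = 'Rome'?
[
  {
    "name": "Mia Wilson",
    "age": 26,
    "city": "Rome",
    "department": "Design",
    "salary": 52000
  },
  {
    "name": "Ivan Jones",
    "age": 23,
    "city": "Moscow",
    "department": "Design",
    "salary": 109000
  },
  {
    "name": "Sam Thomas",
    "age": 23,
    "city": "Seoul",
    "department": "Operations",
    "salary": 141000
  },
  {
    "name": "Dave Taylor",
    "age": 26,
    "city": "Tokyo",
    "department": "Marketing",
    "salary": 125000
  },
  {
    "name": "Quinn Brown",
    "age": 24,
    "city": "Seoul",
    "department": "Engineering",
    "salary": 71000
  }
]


Data: 5 records
Condition: city = 'Rome'

Checking each record:
  Mia Wilson: Rome MATCH
  Ivan Jones: Moscow
  Sam Thomas: Seoul
  Dave Taylor: Tokyo
  Quinn Brown: Seoul

Count: 1

1


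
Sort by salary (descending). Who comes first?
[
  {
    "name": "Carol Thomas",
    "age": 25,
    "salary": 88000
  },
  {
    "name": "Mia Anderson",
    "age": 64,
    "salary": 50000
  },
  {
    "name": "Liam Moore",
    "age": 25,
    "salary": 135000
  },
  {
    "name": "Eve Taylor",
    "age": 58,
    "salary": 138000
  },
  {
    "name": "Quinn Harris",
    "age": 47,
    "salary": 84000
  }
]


Sort by: salary (descending)

Sorted order:
  1. Eve Taylor (salary = 138000)
  2. Liam Moore (salary = 135000)
  3. Carol Thomas (salary = 88000)
  4. Quinn Harris (salary = 84000)
  5. Mia Anderson (salary = 50000)

First: Eve Taylor

Eve Taylor


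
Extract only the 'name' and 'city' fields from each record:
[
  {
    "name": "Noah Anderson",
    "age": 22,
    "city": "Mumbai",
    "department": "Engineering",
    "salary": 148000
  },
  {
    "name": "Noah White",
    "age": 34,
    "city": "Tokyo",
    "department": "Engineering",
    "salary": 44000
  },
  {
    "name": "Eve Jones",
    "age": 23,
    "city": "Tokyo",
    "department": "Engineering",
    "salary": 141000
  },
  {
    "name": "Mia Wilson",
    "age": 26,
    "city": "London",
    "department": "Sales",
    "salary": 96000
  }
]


Original: 4 records with fields: name, age, city, department, salary
Keep: ['name', 'city']
Drop: ['age', 'department', 'salary']
Result: 4 records, 2 fields each

[
  {
    "name": "Noah Anderson",
    "city": "Mumbai"
  },
  {
    "name": "Noah White",
    "city": "Tokyo"
  },
  {
    "name": "Eve Jones",
    "city": "Tokyo"
  },
  {
    "name": "Mia Wilson",
    "city": "London"
  }
]


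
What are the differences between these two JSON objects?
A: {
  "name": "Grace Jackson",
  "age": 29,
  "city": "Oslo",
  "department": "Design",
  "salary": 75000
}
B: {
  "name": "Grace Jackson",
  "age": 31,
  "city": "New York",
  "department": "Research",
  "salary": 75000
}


Comparing each field (in key order):
  name: same
  age: DIFFERENT
  city: DIFFERENT
  department: DIFFERENT
  salary: same
Differences:
  age: 29 -> 31
  city: Oslo -> New York
  department: Design -> Research

3 field(s) changed

3 changes: age, city, department


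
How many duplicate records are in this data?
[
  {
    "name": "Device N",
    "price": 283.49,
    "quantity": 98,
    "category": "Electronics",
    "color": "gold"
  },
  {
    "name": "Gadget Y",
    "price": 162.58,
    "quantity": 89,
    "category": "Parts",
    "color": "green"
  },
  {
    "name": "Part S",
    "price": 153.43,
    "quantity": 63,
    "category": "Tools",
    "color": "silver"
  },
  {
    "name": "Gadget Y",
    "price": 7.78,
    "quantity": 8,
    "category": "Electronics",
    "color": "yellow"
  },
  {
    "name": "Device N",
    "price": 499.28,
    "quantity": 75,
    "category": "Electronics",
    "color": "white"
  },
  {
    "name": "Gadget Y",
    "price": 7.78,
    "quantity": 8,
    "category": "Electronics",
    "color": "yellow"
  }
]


Checking 6 records for duplicates:

  Row 1: Device N ($283.49, qty 98)
  Row 2: Gadget Y ($162.58, qty 89)
  Row 3: Part S ($153.43, qty 63)
  Row 4: Gadget Y ($7.78, qty 8)
  Row 5: Device N ($499.28, qty 75)
  Row 6: Gadget Y ($7.78, qty 8) <-- DUPLICATE

Duplicates found: 1
Unique records: 5

1 duplicates, 5 unique


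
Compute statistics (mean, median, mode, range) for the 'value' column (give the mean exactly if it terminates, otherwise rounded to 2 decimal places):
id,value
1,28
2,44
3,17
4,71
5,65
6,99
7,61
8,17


Data: [28, 44, 17, 71, 65, 99, 61, 17]
Count: 8
Sum: 402
Mean: 402/8 = 50.25
Sorted: [17, 17, 28, 44, 61, 65, 71, 99]
Median: 52.5
Mode: 17 (2 times)
Range: 99 - 17 = 82
Min: 17, Max: 99

mean=50.25, median=52.5, mode=17, range=82


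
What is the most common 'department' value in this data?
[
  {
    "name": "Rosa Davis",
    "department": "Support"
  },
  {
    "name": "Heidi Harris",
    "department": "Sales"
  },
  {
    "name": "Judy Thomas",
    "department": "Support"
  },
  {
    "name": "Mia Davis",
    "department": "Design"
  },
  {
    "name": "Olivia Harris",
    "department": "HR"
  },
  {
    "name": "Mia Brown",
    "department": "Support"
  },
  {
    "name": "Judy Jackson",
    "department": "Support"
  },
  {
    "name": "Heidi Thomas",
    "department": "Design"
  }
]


Counting 'department' values across 8 records:

  Support: 4 ####
  Design: 2 ##
  Sales: 1 #
  HR: 1 #

Most common: Support (4 times)

Support (4 times)


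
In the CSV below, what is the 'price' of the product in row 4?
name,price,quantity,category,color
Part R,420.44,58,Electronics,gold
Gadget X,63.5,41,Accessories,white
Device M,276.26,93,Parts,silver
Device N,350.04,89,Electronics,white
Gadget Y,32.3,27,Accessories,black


Query: Row 4 ('Device N'), column 'price'
Value: 350.04

350.04


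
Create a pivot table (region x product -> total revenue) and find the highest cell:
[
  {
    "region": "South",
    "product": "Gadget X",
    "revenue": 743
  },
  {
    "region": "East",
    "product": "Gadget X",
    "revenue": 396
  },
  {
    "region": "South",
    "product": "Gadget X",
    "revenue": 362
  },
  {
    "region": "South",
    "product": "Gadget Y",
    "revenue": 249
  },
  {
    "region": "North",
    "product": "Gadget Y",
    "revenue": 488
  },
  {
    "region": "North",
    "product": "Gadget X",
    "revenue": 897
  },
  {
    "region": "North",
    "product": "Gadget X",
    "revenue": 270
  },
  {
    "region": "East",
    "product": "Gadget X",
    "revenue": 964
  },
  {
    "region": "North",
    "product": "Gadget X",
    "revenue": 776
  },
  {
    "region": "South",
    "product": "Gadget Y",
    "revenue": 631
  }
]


Pivot: region (rows) x product (columns) -> total revenue

     Gadget X      Gadget Y    
East          1360             0  
North         1943           488  
South         1105           880  

Highest: North / Gadget X = $1943

North / Gadget X = $1943


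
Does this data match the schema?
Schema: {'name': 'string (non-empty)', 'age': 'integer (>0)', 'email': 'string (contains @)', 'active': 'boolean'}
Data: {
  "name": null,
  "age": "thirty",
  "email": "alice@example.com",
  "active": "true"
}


Validating each field against schema:
  name: FAIL (null is not a string)
  age: FAIL ("thirty" is not an integer)
  email: OK (string with @)
  active: FAIL ("true" is not a boolean)

Result: INVALID (3 errors: name, age, active)

INVALID (3 errors: name, age, active)


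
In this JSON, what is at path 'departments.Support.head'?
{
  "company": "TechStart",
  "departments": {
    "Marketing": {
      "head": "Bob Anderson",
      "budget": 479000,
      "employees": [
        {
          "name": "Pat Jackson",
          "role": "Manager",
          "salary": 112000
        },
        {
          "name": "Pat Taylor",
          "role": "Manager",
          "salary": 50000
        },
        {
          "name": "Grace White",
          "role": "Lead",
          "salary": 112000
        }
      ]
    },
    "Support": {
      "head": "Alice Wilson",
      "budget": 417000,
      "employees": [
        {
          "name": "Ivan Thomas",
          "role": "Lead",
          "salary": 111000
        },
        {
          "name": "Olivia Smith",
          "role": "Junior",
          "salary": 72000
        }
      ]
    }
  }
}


Path: departments.Support.head

Navigate:
  -> departments
  -> Support
  -> head = 'Alice Wilson'

Alice Wilson


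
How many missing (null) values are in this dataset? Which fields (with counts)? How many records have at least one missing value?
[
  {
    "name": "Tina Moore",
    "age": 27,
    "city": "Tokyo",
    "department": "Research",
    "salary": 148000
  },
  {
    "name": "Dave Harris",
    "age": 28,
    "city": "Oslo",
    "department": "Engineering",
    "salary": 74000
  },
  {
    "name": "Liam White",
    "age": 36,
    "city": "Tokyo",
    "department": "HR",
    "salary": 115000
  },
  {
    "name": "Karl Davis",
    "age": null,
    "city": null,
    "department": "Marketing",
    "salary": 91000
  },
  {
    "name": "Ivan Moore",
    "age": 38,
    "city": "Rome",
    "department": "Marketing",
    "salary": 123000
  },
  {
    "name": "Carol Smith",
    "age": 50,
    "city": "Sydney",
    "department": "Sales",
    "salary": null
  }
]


Checking for missing (null) values in 6 records:

  Tina Moore: complete
  Dave Harris: complete
  Liam White: complete
  Karl Davis: age, city
  Ivan Moore: complete
  Carol Smith: salary

Per field:
  name: 0 missing
  age: 1 missing
  city: 1 missing
  department: 0 missing
  salary: 1 missing

Total missing values: 3
Records with any missing: 2

3 missing values (age: 1, city: 1, salary: 1); 2 incomplete records


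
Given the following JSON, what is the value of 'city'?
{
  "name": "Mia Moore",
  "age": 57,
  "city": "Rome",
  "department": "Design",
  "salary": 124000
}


Looking up field 'city'
Value: Rome

Rome


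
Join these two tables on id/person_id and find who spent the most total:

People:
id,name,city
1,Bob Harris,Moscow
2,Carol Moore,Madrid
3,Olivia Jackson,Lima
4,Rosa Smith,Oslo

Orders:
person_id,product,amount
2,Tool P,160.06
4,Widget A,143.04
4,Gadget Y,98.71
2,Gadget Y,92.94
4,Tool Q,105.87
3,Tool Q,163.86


Join on: people.id = orders.person_id

Joined rows:
  Carol Moore (Madrid) bought Tool P for $160.06
  Rosa Smith (Oslo) bought Widget A for $143.04
  Rosa Smith (Oslo) bought Gadget Y for $98.71
  Carol Moore (Madrid) bought Gadget Y for $92.94
  Rosa Smith (Oslo) bought Tool Q for $105.87
  Olivia Jackson (Lima) bought Tool Q for $163.86

Total per person:
  Rosa Smith: $347.62
  Carol Moore: $253.00
  Olivia Jackson: $163.86

Top spender: Rosa Smith ($347.62)

Rosa Smith ($347.62)


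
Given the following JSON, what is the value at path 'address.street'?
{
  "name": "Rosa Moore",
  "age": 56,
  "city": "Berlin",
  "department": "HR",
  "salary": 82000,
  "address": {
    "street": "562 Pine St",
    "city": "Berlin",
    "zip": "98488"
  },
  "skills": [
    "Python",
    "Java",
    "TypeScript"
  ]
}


Query: address.street
Path: address -> street
Value: 562 Pine St

562 Pine St
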